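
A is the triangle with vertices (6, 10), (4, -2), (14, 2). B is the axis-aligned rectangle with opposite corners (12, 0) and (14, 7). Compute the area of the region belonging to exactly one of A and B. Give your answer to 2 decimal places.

|A| = 56, |B| = 14, |A∩B| = 2.8.
|A △ B| = |A| + |B| − 2·|A∩B| = 56 + 14 − 5.6 = 64.40.

64.40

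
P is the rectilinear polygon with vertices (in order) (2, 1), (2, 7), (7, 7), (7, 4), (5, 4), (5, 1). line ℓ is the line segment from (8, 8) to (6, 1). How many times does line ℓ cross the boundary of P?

The segment meets the boundary at (6.857,4), (7,4.5).

2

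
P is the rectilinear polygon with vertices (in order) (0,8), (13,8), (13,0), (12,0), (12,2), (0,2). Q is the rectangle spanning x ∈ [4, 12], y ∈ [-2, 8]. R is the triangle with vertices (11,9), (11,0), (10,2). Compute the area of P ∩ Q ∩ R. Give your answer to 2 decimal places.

The intersection is the polygon with vertices (10,2), (10.857,8), (11,8), (11,2).
By the shoelace formula its area is 3.43.

3.43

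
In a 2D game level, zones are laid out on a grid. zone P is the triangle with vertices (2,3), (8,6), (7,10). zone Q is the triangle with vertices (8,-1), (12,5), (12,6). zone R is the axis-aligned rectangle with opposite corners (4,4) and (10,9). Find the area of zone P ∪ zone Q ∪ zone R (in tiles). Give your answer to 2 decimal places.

By inclusion–exclusion:
Individual areas: |zone P| = 13.5, |zone Q| = 2, |zone R| = 30.
|zone P∩zone Q| = 0.
|zone P∩zone R| = 11.2179.
|zone Q∩zone R| = 0.
|zone P∩zone Q∩zone R| = 0.
|zone P ∪ zone Q ∪ zone R| = 45.5 − 11.2179 + 0 = 34.28.

34.28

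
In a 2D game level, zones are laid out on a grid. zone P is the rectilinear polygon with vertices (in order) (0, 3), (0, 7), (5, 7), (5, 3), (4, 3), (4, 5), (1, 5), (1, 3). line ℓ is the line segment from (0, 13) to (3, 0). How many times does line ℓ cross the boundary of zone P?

2

The segment meets the boundary at (1.846,5), (1.385,7).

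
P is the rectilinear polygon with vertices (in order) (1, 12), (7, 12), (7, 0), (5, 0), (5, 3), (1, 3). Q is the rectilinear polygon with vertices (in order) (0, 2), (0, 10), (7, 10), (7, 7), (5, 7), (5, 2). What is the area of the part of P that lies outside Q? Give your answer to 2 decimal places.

|P| = 60, |P∩Q| = 34.
|P ∖ Q| = |P| − |P∩Q| = 60 − 34 = 26.00.

26.00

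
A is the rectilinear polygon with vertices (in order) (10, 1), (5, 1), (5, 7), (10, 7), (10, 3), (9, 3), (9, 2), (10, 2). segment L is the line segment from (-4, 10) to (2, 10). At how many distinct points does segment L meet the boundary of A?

The segment lies entirely outside A and never meets its boundary.

0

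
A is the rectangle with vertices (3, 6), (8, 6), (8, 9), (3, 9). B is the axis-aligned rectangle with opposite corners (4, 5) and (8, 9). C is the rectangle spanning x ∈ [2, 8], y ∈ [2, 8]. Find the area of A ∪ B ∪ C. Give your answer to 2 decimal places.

By inclusion–exclusion:
Individual areas: |A| = 15, |B| = 16, |C| = 36.
|A∩B|: x∈[4,8], y∈[6,9] → 4·3 = 12.
|A∩C|: x∈[3,8], y∈[6,8] → 5·2 = 10.
|B∩C|: x∈[4,8], y∈[5,8] → 4·3 = 12.
|A∩B∩C| = 8.
|A ∪ B ∪ C| = 67 − 34 + 8 = 41.00.

41.00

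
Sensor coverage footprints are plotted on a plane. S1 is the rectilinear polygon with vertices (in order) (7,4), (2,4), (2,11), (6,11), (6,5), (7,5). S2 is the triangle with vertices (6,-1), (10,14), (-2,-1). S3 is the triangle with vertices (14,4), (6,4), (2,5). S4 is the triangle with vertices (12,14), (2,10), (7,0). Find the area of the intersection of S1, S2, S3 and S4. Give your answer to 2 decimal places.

The intersection is the polygon with vertices (7,4.583), (7,4), (6,4), (4.857,4.286), (4.609,4.783).
By the shoelace formula its area is 1.34.

1.34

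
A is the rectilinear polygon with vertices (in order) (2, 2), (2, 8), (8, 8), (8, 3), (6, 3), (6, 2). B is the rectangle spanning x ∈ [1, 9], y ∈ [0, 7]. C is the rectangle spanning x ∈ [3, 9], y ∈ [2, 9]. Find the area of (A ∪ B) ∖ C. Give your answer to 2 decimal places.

27.00

|A ∪ B| = 62.
|(A ∪ B) ∩ C| = 35.
|(A ∪ B) ∖ C| = 62 − 35 = 27.00.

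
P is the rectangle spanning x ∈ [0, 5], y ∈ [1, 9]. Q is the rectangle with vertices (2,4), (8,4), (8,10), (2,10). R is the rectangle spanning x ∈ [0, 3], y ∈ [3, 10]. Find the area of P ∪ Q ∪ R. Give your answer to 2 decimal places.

By inclusion–exclusion:
Individual areas: |P| = 40, |Q| = 36, |R| = 21.
|P∩Q|: x∈[2,5], y∈[4,9] → 3·5 = 15.
|P∩R|: x∈[0,3], y∈[3,9] → 3·6 = 18.
|Q∩R|: x∈[2,3], y∈[4,10] → 1·6 = 6.
|P∩Q∩R| = 5.
|P ∪ Q ∪ R| = 97 − 39 + 5 = 63.00.

63.00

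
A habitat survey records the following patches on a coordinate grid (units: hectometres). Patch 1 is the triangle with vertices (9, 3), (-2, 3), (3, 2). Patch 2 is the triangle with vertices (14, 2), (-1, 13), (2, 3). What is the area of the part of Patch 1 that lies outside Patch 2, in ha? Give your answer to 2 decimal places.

|Patch 1| = 5.5, |Patch 1∩Patch 2| = 1.3611.
|Patch 1 ∖ Patch 2| = |Patch 1| − |Patch 1∩Patch 2| = 5.5 − 1.3611 = 4.14.

4.14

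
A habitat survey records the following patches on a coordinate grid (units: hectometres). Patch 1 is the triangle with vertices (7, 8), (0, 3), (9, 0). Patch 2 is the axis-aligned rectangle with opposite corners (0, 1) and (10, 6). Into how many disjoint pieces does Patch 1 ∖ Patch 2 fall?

Patch 1 ∖ Patch 2 splits into 2 disjoint pieces (area 3.3, area 1.375).

2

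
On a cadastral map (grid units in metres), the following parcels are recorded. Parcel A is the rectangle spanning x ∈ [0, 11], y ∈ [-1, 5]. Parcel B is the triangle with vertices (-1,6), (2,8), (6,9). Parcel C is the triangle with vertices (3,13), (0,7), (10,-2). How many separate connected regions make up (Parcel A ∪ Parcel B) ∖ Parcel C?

(Parcel A ∪ Parcel B) ∖ Parcel C splits into 4 disjoint pieces (area 17.2, area 33.3333, area 0.2065, area 0.0856).

4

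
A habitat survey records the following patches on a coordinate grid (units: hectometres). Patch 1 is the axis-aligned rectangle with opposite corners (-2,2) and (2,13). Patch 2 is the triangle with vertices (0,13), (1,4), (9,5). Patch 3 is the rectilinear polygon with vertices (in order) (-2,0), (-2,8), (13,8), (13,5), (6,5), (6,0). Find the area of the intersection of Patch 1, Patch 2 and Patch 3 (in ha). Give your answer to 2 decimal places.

4.83

The intersection is the polygon with vertices (1,4), (0.556,8), (2,8), (2,4.125).
By the shoelace formula its area is 4.83.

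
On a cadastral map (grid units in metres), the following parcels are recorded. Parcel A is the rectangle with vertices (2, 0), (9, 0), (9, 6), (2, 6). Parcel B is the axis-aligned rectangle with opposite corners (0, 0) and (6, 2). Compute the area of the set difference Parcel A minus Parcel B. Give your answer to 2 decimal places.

|Parcel A∩Parcel B|: x∈[2,6], y∈[0,2] → 4·2 = 8.
|Parcel A| = 42.
|Parcel A ∖ Parcel B| = |Parcel A| − |Parcel A∩Parcel B| = 42 − 8 = 34.00.

34.00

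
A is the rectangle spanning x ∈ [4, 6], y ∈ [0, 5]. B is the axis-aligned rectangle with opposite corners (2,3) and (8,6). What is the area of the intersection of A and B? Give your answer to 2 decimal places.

|A∩B|: x∈[4,6], y∈[3,5] → 2·2 = 4.

4.00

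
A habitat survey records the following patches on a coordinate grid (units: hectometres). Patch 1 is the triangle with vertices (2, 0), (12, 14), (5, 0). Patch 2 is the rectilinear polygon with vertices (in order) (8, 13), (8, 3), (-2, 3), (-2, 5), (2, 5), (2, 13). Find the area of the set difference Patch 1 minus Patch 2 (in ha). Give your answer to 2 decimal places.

12.84

|Patch 1| = 21, |Patch 1∩Patch 2| = 8.1643.
|Patch 1 ∖ Patch 2| = |Patch 1| − |Patch 1∩Patch 2| = 21 − 8.1643 = 12.84.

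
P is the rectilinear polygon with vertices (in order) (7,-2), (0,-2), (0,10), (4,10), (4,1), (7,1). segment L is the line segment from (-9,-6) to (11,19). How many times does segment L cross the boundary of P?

The segment meets the boundary at (3.8,10), (0,5.25).

2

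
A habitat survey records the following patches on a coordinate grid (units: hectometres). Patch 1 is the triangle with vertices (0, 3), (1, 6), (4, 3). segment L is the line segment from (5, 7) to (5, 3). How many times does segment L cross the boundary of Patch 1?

0

The segment lies entirely outside Patch 1 and never meets its boundary.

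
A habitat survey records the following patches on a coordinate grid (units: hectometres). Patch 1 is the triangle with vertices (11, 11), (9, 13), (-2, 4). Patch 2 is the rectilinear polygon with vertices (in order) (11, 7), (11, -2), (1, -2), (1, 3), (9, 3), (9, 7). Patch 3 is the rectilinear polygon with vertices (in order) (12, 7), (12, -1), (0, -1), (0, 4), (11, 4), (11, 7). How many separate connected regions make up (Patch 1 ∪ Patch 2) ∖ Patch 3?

(Patch 1 ∪ Patch 2) ∖ Patch 3 splits into 3 disjoint pieces (area 20, area 10, area 6).

3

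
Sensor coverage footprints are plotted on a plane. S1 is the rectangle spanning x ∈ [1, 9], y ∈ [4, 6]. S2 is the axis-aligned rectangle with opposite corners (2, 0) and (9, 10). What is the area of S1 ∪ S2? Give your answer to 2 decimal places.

By inclusion–exclusion:
Individual areas: |S1| = 16, |S2| = 70.
|S1∩S2|: x∈[2,9], y∈[4,6] → 7·2 = 14.
|S1 ∪ S2| = 86 − 14 = 72.00.

72.00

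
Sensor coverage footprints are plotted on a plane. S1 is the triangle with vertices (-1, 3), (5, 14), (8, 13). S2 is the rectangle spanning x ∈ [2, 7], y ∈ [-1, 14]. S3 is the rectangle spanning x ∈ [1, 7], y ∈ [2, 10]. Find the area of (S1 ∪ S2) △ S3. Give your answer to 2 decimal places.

43.36

|S1 ∪ S2| = 78.9722.
|(S1 ∪ S2) ∩ S3| = 41.8056.
|(S1 ∪ S2) △ S3| = 78.9722 + 48 − 83.6111 = 43.36.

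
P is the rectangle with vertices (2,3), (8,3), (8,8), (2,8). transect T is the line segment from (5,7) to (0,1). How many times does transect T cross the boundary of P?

1

The segment meets the boundary at (2,3.4).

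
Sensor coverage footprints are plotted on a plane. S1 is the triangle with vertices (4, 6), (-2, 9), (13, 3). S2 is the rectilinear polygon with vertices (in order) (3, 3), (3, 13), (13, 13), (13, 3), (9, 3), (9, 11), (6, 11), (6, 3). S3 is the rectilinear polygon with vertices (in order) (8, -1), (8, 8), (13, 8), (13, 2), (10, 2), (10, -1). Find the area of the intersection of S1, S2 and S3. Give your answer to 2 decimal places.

The intersection is the polygon with vertices (9,4.333), (9,4.6), (13,3).
By the shoelace formula its area is 0.53.

0.53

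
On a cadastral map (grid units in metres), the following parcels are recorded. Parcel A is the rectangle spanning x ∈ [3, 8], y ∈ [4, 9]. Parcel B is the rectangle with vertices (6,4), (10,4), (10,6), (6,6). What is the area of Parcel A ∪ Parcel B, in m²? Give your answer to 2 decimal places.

29.00

By inclusion–exclusion:
Individual areas: |Parcel A| = 25, |Parcel B| = 8.
|Parcel A∩Parcel B|: x∈[6,8], y∈[4,6] → 2·2 = 4.
|Parcel A ∪ Parcel B| = 33 − 4 = 29.00.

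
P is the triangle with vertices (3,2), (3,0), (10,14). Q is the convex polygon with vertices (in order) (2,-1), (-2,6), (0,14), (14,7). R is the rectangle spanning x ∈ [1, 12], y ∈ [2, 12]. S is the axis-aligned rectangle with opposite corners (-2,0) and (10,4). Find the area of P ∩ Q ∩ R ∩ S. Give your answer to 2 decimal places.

1.83

The intersection is the polygon with vertices (4,2), (3,2), (4.167,4), (5,4).
By the shoelace formula its area is 1.83.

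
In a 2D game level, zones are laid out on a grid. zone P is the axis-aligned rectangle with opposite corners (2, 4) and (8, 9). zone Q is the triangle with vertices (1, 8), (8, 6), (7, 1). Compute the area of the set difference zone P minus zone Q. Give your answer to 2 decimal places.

16.70

|zone P| = 30, |zone P∩zone Q| = 13.3024.
|zone P ∖ zone Q| = |zone P| − |zone P∩zone Q| = 30 − 13.3024 = 16.70.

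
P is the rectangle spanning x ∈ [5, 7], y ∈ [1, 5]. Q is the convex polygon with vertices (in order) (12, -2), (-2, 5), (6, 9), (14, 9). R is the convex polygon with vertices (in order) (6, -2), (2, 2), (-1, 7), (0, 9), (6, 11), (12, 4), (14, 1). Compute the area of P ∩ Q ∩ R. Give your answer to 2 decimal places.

The intersection is the polygon with vertices (7,5), (7,1), (6,1), (5,1.5), (5,5).
By the shoelace formula its area is 7.75.

7.75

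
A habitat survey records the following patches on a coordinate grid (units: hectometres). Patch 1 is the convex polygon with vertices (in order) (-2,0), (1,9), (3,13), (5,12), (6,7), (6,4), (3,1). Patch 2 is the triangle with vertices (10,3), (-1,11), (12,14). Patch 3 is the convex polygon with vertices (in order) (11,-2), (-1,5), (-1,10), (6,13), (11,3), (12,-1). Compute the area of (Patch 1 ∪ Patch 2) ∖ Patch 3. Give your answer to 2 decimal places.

44.47

|Patch 1 ∪ Patch 2| = 111.7031.
|(Patch 1 ∪ Patch 2) ∩ Patch 3| = 67.2352.
|(Patch 1 ∪ Patch 2) ∖ Patch 3| = 111.7031 − 67.2352 = 44.47.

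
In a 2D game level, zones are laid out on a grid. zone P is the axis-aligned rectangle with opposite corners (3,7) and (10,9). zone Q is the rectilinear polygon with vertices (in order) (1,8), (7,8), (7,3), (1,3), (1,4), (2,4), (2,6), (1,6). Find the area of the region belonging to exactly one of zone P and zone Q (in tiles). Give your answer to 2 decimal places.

34.00

|zone P| = 14, |zone Q| = 28, |zone P∩zone Q| = 4.
|zone P △ zone Q| = |zone P| + |zone Q| − 2·|zone P∩zone Q| = 14 + 28 − 8 = 34.00.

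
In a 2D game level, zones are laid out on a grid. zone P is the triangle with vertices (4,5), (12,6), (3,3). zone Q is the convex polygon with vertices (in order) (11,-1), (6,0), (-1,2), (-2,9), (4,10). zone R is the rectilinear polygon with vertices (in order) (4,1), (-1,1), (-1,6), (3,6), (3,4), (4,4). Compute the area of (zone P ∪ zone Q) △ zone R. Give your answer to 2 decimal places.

|zone P ∪ zone Q| = 80.8684.
|(zone P ∪ zone Q) ∩ zone R| = 21.25.
|(zone P ∪ zone Q) △ zone R| = 80.8684 + 23 − 42.5 = 61.37.

61.37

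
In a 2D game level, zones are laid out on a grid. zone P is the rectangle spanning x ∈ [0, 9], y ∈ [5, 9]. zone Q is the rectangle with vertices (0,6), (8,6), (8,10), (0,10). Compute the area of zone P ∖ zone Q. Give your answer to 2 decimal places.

|zone P∩zone Q|: x∈[0,8], y∈[6,9] → 8·3 = 24.
|zone P| = 36.
|zone P ∖ zone Q| = |zone P| − |zone P∩zone Q| = 36 − 24 = 12.00.

12.00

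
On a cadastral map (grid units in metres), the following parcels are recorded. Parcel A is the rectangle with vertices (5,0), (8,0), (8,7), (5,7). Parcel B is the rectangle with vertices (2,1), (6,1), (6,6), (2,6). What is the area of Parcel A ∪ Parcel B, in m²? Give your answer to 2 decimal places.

36.00

By inclusion–exclusion:
Individual areas: |Parcel A| = 21, |Parcel B| = 20.
|Parcel A∩Parcel B|: x∈[5,6], y∈[1,6] → 1·5 = 5.
|Parcel A ∪ Parcel B| = 41 − 5 = 36.00.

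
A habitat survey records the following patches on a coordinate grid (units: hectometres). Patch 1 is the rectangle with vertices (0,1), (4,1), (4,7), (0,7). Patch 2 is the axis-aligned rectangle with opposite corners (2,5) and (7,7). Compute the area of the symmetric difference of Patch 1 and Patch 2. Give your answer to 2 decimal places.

|Patch 1∩Patch 2|: x∈[2,4], y∈[5,7] → 2·2 = 4.
|Patch 1 △ Patch 2| = |Patch 1| + |Patch 2| − 2·|Patch 1∩Patch 2| = 24 + 10 − 8 = 26.00.

26.00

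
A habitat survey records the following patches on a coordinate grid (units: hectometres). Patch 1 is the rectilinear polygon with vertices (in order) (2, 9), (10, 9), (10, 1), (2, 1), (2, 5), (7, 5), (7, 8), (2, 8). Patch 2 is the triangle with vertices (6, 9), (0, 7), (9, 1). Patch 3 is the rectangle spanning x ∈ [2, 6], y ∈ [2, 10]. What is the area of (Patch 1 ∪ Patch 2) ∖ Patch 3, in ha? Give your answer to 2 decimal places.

|Patch 1 ∪ Patch 2| = 64.9792.
|(Patch 1 ∪ Patch 2) ∩ Patch 3| = 27.5.
|(Patch 1 ∪ Patch 2) ∖ Patch 3| = 64.9792 − 27.5 = 37.48.

37.48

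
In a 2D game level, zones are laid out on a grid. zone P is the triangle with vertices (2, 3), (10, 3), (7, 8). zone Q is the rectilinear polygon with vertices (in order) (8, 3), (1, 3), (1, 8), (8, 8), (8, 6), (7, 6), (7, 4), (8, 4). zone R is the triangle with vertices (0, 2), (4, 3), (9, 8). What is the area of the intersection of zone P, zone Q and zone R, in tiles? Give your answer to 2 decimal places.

The intersection is the polygon with vertices (3,4), (7.571,7.048), (7.75,6.75), (7,6), (4,3), (2,3).
By the shoelace formula its area is 5.70.

5.70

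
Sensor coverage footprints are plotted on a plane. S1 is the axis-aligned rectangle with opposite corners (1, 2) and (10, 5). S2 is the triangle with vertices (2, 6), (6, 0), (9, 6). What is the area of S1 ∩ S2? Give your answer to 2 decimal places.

The intersection is the polygon with vertices (8.5,5), (7,2), (4.667,2), (2.667,5).
By the shoelace formula its area is 12.25.

12.25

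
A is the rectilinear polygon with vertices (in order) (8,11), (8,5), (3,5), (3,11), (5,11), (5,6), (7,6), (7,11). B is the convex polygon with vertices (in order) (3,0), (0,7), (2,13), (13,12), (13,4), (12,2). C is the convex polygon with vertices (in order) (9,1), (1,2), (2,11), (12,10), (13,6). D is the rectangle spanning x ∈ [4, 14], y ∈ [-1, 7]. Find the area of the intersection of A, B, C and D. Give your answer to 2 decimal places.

6.00

The intersection is the polygon with vertices (5,6), (7,6), (7,7), (8,7), (8,5), (4,5), (4,7), (5,7).
By the shoelace formula its area is 6.00.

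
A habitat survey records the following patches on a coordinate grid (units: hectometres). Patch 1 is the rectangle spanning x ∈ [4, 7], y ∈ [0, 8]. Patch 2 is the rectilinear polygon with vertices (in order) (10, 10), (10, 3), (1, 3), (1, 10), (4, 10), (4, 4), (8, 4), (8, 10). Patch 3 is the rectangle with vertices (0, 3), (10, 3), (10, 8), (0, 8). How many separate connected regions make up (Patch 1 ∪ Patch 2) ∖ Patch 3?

3

(Patch 1 ∪ Patch 2) ∖ Patch 3 splits into 3 disjoint pieces (area 9, area 6, area 4).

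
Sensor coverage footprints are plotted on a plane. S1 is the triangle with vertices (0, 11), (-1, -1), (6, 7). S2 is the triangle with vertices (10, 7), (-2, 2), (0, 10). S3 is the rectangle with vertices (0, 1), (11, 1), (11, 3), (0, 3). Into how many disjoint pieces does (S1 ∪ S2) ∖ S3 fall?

1

(S1 ∪ S2) ∖ S3 is a single connected region.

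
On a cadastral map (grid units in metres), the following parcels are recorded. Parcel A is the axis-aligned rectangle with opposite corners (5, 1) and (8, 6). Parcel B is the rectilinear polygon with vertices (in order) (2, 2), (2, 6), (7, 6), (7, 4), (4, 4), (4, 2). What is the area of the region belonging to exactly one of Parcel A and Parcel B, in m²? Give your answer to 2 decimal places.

|Parcel A| = 15, |Parcel B| = 14, |Parcel A∩Parcel B| = 4.
|Parcel A △ Parcel B| = |Parcel A| + |Parcel B| − 2·|Parcel A∩Parcel B| = 15 + 14 − 8 = 21.00.

21.00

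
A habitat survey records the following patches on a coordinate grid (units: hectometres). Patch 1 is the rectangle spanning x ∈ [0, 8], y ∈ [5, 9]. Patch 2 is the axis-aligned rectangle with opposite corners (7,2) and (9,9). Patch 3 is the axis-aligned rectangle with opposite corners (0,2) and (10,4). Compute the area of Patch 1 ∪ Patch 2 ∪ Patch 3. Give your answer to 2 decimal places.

By inclusion–exclusion:
Individual areas: |Patch 1| = 32, |Patch 2| = 14, |Patch 3| = 20.
|Patch 1∩Patch 2|: x∈[7,8], y∈[5,9] → 1·4 = 4.
|Patch 1∩Patch 3| = 0 (no overlap).
|Patch 2∩Patch 3|: x∈[7,9], y∈[2,4] → 2·2 = 4.
|Patch 1∩Patch 2∩Patch 3| = 0.
|Patch 1 ∪ Patch 2 ∪ Patch 3| = 66 − 8 + 0 = 58.00.

58.00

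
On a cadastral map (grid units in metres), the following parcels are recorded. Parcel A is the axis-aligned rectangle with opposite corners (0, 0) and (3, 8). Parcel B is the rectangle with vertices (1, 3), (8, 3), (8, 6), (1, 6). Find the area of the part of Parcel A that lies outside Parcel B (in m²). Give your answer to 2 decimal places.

18.00

|Parcel A∩Parcel B|: x∈[1,3], y∈[3,6] → 2·3 = 6.
|Parcel A| = 24.
|Parcel A ∖ Parcel B| = |Parcel A| − |Parcel A∩Parcel B| = 24 − 6 = 18.00.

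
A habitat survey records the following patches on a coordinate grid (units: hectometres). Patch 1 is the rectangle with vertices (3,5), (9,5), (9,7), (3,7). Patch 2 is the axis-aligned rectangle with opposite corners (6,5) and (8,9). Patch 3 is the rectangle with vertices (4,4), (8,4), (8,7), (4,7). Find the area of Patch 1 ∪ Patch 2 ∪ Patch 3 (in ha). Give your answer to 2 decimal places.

20.00

By inclusion–exclusion:
Individual areas: |Patch 1| = 12, |Patch 2| = 8, |Patch 3| = 12.
|Patch 1∩Patch 2|: x∈[6,8], y∈[5,7] → 2·2 = 4.
|Patch 1∩Patch 3|: x∈[4,8], y∈[5,7] → 4·2 = 8.
|Patch 2∩Patch 3|: x∈[6,8], y∈[5,7] → 2·2 = 4.
|Patch 1∩Patch 2∩Patch 3| = 4.
|Patch 1 ∪ Patch 2 ∪ Patch 3| = 32 − 16 + 4 = 20.00.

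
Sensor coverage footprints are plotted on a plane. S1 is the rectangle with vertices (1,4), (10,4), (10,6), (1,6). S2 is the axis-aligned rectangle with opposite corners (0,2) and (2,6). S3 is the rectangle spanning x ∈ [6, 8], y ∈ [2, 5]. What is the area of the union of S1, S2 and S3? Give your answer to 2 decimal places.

By inclusion–exclusion:
Individual areas: |S1| = 18, |S2| = 8, |S3| = 6.
|S1∩S2|: x∈[1,2], y∈[4,6] → 1·2 = 2.
|S1∩S3|: x∈[6,8], y∈[4,5] → 2·1 = 2.
|S2∩S3| = 0 (no overlap).
|S1∩S2∩S3| = 0.
|S1 ∪ S2 ∪ S3| = 32 − 4 + 0 = 28.00.

28.00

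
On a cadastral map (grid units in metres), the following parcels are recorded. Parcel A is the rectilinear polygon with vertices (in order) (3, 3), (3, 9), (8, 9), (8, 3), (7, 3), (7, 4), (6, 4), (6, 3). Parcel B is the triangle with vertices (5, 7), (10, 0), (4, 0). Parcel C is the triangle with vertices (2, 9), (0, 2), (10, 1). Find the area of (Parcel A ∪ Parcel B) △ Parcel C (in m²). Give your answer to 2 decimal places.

41.33

|Parcel A ∪ Parcel B| = 44.1429.
|(Parcel A ∪ Parcel B) ∩ Parcel C| = 19.4078.
|(Parcel A ∪ Parcel B) △ Parcel C| = 44.1429 + 36 − 38.8155 = 41.33.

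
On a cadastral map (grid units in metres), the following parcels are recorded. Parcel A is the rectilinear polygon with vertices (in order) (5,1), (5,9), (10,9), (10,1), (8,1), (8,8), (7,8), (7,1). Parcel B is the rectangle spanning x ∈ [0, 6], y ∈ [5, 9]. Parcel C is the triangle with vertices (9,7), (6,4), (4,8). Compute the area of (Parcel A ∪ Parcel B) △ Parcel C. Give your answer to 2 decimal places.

|Parcel A ∪ Parcel B| = 53.
|(Parcel A ∪ Parcel B) ∩ Parcel C| = 7.2.
|(Parcel A ∪ Parcel B) △ Parcel C| = 53 + 9 − 14.4 = 47.60.

47.60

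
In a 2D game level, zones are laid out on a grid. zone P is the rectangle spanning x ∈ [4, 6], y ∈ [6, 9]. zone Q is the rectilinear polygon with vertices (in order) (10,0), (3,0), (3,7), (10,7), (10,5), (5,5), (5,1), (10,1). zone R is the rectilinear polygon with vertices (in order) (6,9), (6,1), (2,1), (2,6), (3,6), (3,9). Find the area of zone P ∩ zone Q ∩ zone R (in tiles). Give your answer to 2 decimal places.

2.00

The intersection is the polygon with vertices (4,6), (4,7), (6,7), (6,6).
By the shoelace formula its area is 2.00.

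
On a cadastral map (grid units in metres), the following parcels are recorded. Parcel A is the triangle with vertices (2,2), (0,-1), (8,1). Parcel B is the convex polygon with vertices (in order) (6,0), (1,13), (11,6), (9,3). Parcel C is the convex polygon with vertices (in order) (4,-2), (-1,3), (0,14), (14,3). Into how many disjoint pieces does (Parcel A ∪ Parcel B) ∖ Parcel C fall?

2

(Parcel A ∪ Parcel B) ∖ Parcel C splits into 2 disjoint pieces (area 1.8, area 2.3203).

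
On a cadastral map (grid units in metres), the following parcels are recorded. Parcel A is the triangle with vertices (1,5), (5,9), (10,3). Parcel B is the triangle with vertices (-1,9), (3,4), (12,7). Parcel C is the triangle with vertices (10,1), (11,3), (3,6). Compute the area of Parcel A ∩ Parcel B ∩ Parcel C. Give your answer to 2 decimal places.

The intersection is the polygon with vertices (4.909,4.636), (3,6), (5.824,4.941).
By the shoelace formula its area is 0.91.

0.91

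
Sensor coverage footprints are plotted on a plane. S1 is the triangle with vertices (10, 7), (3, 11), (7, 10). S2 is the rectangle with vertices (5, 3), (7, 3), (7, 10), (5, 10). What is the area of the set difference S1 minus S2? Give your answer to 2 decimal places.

|S1| = 4.5, |S1∩S2| = 1.4286.
|S1 ∖ S2| = |S1| − |S1∩S2| = 4.5 − 1.4286 = 3.07.

3.07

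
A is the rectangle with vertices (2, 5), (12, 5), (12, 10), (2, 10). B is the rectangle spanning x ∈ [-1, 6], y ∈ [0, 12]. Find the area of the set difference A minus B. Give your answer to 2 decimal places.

|A∩B|: x∈[2,6], y∈[5,10] → 4·5 = 20.
|A| = 50.
|A ∖ B| = |A| − |A∩B| = 50 − 20 = 30.00.

30.00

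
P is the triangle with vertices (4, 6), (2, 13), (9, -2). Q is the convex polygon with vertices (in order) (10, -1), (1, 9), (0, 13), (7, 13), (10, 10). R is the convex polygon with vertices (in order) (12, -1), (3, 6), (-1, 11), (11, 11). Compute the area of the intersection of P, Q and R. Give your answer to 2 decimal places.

6.41

The intersection is the polygon with vertices (6.558,3.233), (5.333,4.185), (4.682,4.909), (4,6), (2.571,11), (2.933,11).
By the shoelace formula its area is 6.41.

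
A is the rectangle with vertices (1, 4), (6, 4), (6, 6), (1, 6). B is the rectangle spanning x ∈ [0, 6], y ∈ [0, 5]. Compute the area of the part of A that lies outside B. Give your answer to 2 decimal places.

|A∩B|: x∈[1,6], y∈[4,5] → 5·1 = 5.
|A| = 10.
|A ∖ B| = |A| − |A∩B| = 10 − 5 = 5.00.

5.00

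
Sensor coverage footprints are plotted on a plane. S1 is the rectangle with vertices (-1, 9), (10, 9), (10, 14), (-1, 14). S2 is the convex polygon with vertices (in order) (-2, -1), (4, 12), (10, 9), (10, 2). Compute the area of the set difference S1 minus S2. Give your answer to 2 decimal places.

43.92

|S1| = 55, |S1∩S2| = 11.0769.
|S1 ∖ S2| = |S1| − |S1∩S2| = 55 − 11.0769 = 43.92.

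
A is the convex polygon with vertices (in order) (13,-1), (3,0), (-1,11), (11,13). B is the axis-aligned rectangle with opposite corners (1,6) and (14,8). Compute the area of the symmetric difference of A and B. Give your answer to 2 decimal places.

121.57

|A| = 139, |B| = 26, |A∩B| = 21.7143.
|A △ B| = |A| + |B| − 2·|A∩B| = 139 + 26 − 43.4286 = 121.57.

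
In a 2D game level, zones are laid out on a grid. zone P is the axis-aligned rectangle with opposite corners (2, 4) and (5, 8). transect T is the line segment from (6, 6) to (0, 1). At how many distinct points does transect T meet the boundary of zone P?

2

The segment meets the boundary at (3.6,4), (5,5.167).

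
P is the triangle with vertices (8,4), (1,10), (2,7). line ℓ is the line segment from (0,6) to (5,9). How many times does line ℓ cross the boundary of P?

The segment meets the boundary at (3.333,8), (1.944,7.167).

2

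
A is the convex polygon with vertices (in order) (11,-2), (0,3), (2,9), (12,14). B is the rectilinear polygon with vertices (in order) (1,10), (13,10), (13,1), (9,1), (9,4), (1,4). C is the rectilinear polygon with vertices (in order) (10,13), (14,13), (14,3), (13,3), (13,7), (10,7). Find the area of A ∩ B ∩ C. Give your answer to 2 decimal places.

The intersection is the polygon with vertices (11.75,10), (11.562,7), (10,7), (10,10).
By the shoelace formula its area is 4.97.

4.97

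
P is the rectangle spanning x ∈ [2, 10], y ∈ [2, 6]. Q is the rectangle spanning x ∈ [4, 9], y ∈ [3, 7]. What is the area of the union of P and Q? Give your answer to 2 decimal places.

By inclusion–exclusion:
Individual areas: |P| = 32, |Q| = 20.
|P∩Q|: x∈[4,9], y∈[3,6] → 5·3 = 15.
|P ∪ Q| = 52 − 15 = 37.00.

37.00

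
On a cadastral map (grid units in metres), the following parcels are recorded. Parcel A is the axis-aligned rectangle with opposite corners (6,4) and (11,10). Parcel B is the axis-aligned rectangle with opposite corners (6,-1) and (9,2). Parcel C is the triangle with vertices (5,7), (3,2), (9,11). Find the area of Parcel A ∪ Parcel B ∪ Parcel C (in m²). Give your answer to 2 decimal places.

42.92

By inclusion–exclusion:
Individual areas: |Parcel A| = 30, |Parcel B| = 9, |Parcel C| = 6.
|Parcel A∩Parcel B| = 0 (no overlap).
|Parcel A∩Parcel C| = 2.0833.
|Parcel B∩Parcel C| = 0.
|Parcel A∩Parcel B∩Parcel C| = 0.
|Parcel A ∪ Parcel B ∪ Parcel C| = 45 − 2.0833 + 0 = 42.92.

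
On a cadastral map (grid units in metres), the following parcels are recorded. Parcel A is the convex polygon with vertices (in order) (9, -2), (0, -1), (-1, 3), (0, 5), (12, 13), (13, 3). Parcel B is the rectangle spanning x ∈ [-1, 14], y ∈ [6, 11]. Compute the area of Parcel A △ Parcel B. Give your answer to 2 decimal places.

133.50

|Parcel A| = 130.5, |Parcel B| = 75, |Parcel A∩Parcel B| = 36.
|Parcel A △ Parcel B| = |Parcel A| + |Parcel B| − 2·|Parcel A∩Parcel B| = 130.5 + 75 − 72 = 133.50.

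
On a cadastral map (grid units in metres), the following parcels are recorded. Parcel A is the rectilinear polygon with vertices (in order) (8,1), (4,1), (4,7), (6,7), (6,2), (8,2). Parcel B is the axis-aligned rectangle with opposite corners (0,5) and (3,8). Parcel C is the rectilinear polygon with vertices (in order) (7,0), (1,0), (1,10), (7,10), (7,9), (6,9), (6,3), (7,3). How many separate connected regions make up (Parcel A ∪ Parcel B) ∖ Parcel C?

2

(Parcel A ∪ Parcel B) ∖ Parcel C splits into 2 disjoint pieces (area 1, area 3).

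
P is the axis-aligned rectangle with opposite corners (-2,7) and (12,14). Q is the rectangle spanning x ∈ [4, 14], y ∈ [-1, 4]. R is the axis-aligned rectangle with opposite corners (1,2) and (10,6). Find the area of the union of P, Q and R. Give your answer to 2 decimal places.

172.00

By inclusion–exclusion:
Individual areas: |P| = 98, |Q| = 50, |R| = 36.
|P∩Q| = 0 (no overlap).
|P∩R| = 0 (no overlap).
|Q∩R|: x∈[4,10], y∈[2,4] → 6·2 = 12.
|P∩Q∩R| = 0.
|P ∪ Q ∪ R| = 184 − 12 + 0 = 172.00.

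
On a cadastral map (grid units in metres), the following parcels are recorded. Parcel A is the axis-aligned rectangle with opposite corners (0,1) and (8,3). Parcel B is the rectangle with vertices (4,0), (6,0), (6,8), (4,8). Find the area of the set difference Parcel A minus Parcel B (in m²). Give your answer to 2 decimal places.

12.00

|Parcel A∩Parcel B|: x∈[4,6], y∈[1,3] → 2·2 = 4.
|Parcel A| = 16.
|Parcel A ∖ Parcel B| = |Parcel A| − |Parcel A∩Parcel B| = 16 − 4 = 12.00.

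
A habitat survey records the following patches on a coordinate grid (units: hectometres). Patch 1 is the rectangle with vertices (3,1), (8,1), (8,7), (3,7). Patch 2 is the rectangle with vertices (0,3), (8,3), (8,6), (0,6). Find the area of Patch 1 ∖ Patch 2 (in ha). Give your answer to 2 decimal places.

15.00

|Patch 1∩Patch 2|: x∈[3,8], y∈[3,6] → 5·3 = 15.
|Patch 1| = 30.
|Patch 1 ∖ Patch 2| = |Patch 1| − |Patch 1∩Patch 2| = 30 − 15 = 15.00.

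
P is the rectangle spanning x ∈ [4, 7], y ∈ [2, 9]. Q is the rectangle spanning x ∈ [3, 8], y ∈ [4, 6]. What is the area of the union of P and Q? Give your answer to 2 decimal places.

25.00

By inclusion–exclusion:
Individual areas: |P| = 21, |Q| = 10.
|P∩Q|: x∈[4,7], y∈[4,6] → 3·2 = 6.
|P ∪ Q| = 31 − 6 = 25.00.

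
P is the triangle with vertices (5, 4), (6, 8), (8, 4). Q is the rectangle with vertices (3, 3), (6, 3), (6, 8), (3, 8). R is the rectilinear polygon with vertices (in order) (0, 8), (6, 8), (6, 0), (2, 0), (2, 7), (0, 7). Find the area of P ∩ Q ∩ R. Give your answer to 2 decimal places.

2.00

The intersection is the polygon with vertices (6,4), (5,4), (6,8).
By the shoelace formula its area is 2.00.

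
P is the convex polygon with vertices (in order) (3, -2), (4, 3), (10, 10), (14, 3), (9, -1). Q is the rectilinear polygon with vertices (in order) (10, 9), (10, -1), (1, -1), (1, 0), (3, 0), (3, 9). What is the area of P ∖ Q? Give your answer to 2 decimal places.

23.73

|P| = 69.5, |P∩Q| = 45.7714.
|P ∖ Q| = |P| − |P∩Q| = 69.5 − 45.7714 = 23.73.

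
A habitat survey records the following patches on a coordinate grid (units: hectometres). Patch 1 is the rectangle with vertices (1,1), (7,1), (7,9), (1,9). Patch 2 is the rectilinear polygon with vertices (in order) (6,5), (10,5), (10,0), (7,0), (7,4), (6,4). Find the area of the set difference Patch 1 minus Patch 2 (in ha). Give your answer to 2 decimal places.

|Patch 1| = 48, |Patch 1∩Patch 2| = 1.
|Patch 1 ∖ Patch 2| = |Patch 1| − |Patch 1∩Patch 2| = 48 − 1 = 47.00.

47.00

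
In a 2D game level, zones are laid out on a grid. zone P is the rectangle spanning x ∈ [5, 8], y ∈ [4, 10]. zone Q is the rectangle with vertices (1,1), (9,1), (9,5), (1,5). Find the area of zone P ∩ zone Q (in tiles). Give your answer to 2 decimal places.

3.00

|zone P∩zone Q|: x∈[5,8], y∈[4,5] → 3·1 = 3.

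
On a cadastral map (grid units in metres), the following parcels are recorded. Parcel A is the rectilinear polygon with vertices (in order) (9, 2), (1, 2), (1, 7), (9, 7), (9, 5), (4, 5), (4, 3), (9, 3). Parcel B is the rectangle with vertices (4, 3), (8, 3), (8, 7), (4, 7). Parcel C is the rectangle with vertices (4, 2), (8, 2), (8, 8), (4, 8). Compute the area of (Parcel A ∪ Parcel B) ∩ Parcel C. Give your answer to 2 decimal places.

The region (Parcel A ∪ Parcel B) ∩ Parcel C is the polygon with vertices (8,7), (8,5), (8,3), (8,2), (4,2), (4,7).
By the shoelace formula its area is 20.00.

20.00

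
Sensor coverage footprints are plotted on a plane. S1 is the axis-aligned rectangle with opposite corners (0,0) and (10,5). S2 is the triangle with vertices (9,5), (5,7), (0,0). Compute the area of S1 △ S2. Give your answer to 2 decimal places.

|S1| = 50, |S2| = 19, |S1∩S2| = 13.5714.
|S1 △ S2| = |S1| + |S2| − 2·|S1∩S2| = 50 + 19 − 27.1429 = 41.86.

41.86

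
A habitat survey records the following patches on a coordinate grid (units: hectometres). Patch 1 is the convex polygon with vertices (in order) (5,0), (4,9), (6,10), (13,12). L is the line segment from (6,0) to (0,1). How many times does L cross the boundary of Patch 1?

The segment meets the boundary at (4.981,0.17), (5.1,0.15).

2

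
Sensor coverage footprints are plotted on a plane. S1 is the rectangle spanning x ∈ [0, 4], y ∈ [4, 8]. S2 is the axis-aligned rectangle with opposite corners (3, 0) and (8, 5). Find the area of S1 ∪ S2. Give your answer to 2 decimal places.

40.00

By inclusion–exclusion:
Individual areas: |S1| = 16, |S2| = 25.
|S1∩S2|: x∈[3,4], y∈[4,5] → 1·1 = 1.
|S1 ∪ S2| = 41 − 1 = 40.00.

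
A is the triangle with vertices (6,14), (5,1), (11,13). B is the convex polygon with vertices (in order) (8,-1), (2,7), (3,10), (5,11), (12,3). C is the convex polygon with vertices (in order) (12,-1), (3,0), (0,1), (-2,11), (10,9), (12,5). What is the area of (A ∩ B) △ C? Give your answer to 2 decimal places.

113.34

|A ∩ B| = 11.9133.
|(A ∩ B) ∩ C| = 11.7884.
|(A ∩ B) △ C| = 11.9133 + 125 − 23.5768 = 113.34.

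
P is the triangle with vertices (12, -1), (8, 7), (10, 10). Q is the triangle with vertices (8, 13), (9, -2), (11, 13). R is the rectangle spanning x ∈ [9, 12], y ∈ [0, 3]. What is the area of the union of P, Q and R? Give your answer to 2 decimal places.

34.56

By inclusion–exclusion:
Individual areas: |P| = 14, |Q| = 22.5, |R| = 9.
|P∩Q| = 7.1562.
|P∩R| = 2.3864.
|Q∩R| = 1.4.
|P∩Q∩R| = 0.
|P ∪ Q ∪ R| = 45.5 − 10.9426 + 0 = 34.56.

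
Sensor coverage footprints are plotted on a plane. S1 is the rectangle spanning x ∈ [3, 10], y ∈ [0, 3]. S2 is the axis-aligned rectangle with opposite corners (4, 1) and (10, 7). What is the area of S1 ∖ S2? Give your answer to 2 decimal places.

|S1∩S2|: x∈[4,10], y∈[1,3] → 6·2 = 12.
|S1| = 21.
|S1 ∖ S2| = |S1| − |S1∩S2| = 21 − 12 = 9.00.

9.00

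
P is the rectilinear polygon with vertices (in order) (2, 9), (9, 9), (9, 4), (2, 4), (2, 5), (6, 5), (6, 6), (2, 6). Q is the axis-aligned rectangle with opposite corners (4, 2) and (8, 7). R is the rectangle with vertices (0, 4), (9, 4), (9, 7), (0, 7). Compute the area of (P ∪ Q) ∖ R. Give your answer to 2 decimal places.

22.00

|P ∪ Q| = 41.
|(P ∪ Q) ∩ R| = 19.
|(P ∪ Q) ∖ R| = 41 − 19 = 22.00.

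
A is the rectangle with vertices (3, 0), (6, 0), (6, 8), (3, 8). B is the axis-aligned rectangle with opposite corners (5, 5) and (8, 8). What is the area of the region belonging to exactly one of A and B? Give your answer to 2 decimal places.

27.00

|A∩B|: x∈[5,6], y∈[5,8] → 1·3 = 3.
|A △ B| = |A| + |B| − 2·|A∩B| = 24 + 9 − 6 = 27.00.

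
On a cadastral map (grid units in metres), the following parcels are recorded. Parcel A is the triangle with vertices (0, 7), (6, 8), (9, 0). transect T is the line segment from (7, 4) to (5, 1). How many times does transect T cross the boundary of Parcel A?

1

The segment meets the boundary at (5.927,2.39).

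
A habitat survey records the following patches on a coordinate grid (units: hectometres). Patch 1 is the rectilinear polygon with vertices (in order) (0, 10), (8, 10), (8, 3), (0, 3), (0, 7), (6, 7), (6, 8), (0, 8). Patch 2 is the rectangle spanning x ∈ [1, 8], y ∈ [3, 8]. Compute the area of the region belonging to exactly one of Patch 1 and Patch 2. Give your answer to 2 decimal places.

25.00

|Patch 1| = 50, |Patch 2| = 35, |Patch 1∩Patch 2| = 30.
|Patch 1 △ Patch 2| = |Patch 1| + |Patch 2| − 2·|Patch 1∩Patch 2| = 50 + 35 − 60 = 25.00.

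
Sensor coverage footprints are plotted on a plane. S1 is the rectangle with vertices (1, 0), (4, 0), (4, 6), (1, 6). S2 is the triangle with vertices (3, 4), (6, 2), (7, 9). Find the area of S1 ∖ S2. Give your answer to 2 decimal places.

17.04

|S1| = 18, |S1∩S2| = 0.9583.
|S1 ∖ S2| = |S1| − |S1∩S2| = 18 − 0.9583 = 17.04.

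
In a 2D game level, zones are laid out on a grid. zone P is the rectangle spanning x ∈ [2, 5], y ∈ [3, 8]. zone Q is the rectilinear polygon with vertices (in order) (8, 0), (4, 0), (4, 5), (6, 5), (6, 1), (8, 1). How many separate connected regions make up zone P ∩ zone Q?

1

zone P ∩ zone Q is a single connected region.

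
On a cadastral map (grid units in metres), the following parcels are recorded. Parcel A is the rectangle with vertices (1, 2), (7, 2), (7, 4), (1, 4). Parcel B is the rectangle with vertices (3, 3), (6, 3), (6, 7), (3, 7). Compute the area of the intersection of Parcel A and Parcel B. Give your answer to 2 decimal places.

|Parcel A∩Parcel B|: x∈[3,6], y∈[3,4] → 3·1 = 3.

3.00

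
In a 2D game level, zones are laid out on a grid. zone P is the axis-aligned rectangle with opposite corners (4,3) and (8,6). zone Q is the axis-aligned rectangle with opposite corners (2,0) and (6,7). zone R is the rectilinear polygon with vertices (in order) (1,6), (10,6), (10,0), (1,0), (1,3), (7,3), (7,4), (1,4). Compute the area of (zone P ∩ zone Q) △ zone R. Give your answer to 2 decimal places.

|zone P ∩ zone Q| = 6.
|(zone P ∩ zone Q) ∩ zone R| = 4.
|(zone P ∩ zone Q) △ zone R| = 6 + 48 − 8 = 46.00.

46.00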